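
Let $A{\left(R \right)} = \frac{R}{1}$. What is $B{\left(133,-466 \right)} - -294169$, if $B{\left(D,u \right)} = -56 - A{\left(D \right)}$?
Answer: $293980$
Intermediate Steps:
$A{\left(R \right)} = R$ ($A{\left(R \right)} = R 1 = R$)
$B{\left(D,u \right)} = -56 - D$
$B{\left(133,-466 \right)} - -294169 = \left(-56 - 133\right) - -294169 = \left(-56 - 133\right) + 294169 = -189 + 294169 = 293980$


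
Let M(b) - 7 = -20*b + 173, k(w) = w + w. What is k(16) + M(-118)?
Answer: 2572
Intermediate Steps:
k(w) = 2*w
M(b) = 180 - 20*b (M(b) = 7 + (-20*b + 173) = 7 + (173 - 20*b) = 180 - 20*b)
k(16) + M(-118) = 2*16 + (180 - 20*(-118)) = 32 + (180 + 2360) = 32 + 2540 = 2572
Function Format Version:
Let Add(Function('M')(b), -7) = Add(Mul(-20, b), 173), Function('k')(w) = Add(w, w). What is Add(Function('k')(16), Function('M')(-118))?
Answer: 2572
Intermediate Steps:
Function('k')(w) = Mul(2, w)
Function('M')(b) = Add(180, Mul(-20, b)) (Function('M')(b) = Add(7, Add(Mul(-20, b), 173)) = Add(7, Add(173, Mul(-20, b))) = Add(180, Mul(-20, b)))
Add(Function('k')(16), Function('M')(-118)) = Add(Mul(2, 16), Add(180, Mul(-20, -118))) = Add(32, Add(180, 2360)) = Add(32, 2540) = 2572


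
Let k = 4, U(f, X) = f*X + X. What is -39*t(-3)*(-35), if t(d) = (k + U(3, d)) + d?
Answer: -15015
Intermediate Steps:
U(f, X) = X + X*f (U(f, X) = X*f + X = X + X*f)
t(d) = 4 + 5*d (t(d) = (4 + d*(1 + 3)) + d = (4 + d*4) + d = (4 + 4*d) + d = 4 + 5*d)
-39*t(-3)*(-35) = -39*(4 + 5*(-3))*(-35) = -39*(4 - 15)*(-35) = -39*(-11)*(-35) = 429*(-35) = -15015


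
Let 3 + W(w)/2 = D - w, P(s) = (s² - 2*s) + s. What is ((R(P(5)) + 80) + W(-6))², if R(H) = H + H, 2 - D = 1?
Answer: 16384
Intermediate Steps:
D = 1 (D = 2 - 1*1 = 2 - 1 = 1)
P(s) = s² - s
W(w) = -4 - 2*w (W(w) = -6 + 2*(1 - w) = -6 + (2 - 2*w) = -4 - 2*w)
R(H) = 2*H
((R(P(5)) + 80) + W(-6))² = ((2*(5*(-1 + 5)) + 80) + (-4 - 2*(-6)))² = ((2*(5*4) + 80) + (-4 + 12))² = ((2*20 + 80) + 8)² = ((40 + 80) + 8)² = (120 + 8)² = 128² = 16384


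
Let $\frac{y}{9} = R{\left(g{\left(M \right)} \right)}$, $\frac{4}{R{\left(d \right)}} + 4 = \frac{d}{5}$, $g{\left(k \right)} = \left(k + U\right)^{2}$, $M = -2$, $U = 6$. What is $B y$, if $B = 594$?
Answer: $-26730$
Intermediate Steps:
$g{\left(k \right)} = \left(6 + k\right)^{2}$ ($g{\left(k \right)} = \left(k + 6\right)^{2} = \left(6 + k\right)^{2}$)
$R{\left(d \right)} = \frac{4}{-4 + \frac{d}{5}}$
$y = -45$ ($y = 9 \frac{20}{-20 + \left(6 - 2\right)^{2}} = 9 \frac{20}{-20 + 4^{2}} = 9 \frac{20}{-20 + 16} = 9 \frac{20}{-4} = 9 \cdot 20 \left(- \frac{1}{4}\right) = 9 \left(-5\right) = -45$)
$B y = 594 \left(-45\right) = -26730$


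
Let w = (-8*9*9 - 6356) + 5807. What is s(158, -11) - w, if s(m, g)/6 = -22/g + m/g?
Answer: 12351/11 ≈ 1122.8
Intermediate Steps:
s(m, g) = -132/g + 6*m/g (s(m, g) = 6*(-22/g + m/g) = -132/g + 6*m/g)
w = -1197 (w = (-72*9 - 6356) + 5807 = (-648 - 6356) + 5807 = -7004 + 5807 = -1197)
s(158, -11) - w = 6*(-22 + 158)/(-11) - 1*(-1197) = 6*(-1/11)*136 + 1197 = -816/11 + 1197 = 12351/11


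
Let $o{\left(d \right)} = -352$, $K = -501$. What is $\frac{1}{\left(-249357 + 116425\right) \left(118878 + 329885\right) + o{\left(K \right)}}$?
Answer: $- \frac{1}{59654963468} \approx -1.6763 \cdot 10^{-11}$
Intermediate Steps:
$\frac{1}{\left(-249357 + 116425\right) \left(118878 + 329885\right) + o{\left(K \right)}} = \frac{1}{\left(-249357 + 116425\right) \left(118878 + 329885\right) - 352} = \frac{1}{\left(-132932\right) 448763 - 352} = \frac{1}{-59654963116 - 352} = \frac{1}{-59654963468} = - \frac{1}{59654963468}$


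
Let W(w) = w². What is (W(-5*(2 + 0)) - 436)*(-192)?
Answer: 64512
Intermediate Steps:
(W(-5*(2 + 0)) - 436)*(-192) = ((-5*(2 + 0))² - 436)*(-192) = ((-5*2)² - 436)*(-192) = ((-10)² - 436)*(-192) = (100 - 436)*(-192) = -336*(-192) = 64512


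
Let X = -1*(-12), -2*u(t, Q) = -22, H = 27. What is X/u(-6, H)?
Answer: 12/11 ≈ 1.0909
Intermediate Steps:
u(t, Q) = 11 (u(t, Q) = -1/2*(-22) = 11)
X = 12
X/u(-6, H) = 12/11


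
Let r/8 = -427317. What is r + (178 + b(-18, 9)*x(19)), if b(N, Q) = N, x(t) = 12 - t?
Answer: -3418232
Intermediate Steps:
r = -3418536 (r = 8*(-427317) = -3418536)
r + (178 + b(-18, 9)*x(19)) = -3418536 + (178 - 18*(12 - 1*19)) = -3418536 + (178 - 18*(12 - 19)) = -3418536 + (178 - 18*(-7)) = -3418536 + (178 + 126) = -3418536 + 304 = -3418232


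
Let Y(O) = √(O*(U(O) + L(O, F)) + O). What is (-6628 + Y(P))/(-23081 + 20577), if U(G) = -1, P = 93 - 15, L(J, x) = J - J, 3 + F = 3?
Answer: 1657/626 ≈ 2.6470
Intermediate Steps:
F = 0 (F = -3 + 3 = 0)
L(J, x) = 0
P = 78
Y(O) = 0 (Y(O) = √(O*(-1 + 0) + O) = √(O*(-1) + O) = √(-O + O) = √0 = 0)
(-6628 + Y(P))/(-23081 + 20577) = (-6628 + 0)/(-23081 + 20577) = -6628/(-2504) = -6628*(-1/2504) = 1657/626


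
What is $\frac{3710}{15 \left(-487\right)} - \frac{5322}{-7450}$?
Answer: $\frac{1123771}{5442225} \approx 0.20649$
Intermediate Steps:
$\frac{3710}{15 \left(-487\right)} - \frac{5322}{-7450} = \frac{3710}{-7305} - - \frac{2661}{3725} = 3710 \left(- \frac{1}{7305}\right) + \frac{2661}{3725} = - \frac{742}{1461} + \frac{2661}{3725} = \frac{1123771}{5442225}$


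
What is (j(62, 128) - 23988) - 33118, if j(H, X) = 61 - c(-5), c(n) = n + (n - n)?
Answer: -57040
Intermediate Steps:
c(n) = n (c(n) = n + 0 = n)
j(H, X) = 66 (j(H, X) = 61 - 1*(-5) = 61 + 5 = 66)
(j(62, 128) - 23988) - 33118 = (66 - 23988) - 33118 = -23922 - 33118 = -57040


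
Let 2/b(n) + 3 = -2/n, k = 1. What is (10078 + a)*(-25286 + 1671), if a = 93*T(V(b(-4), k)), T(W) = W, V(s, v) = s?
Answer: -236235014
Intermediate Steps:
b(n) = 2/(-3 - 2/n)
a = -372/5 (a = 93*(-2*(-4)/(2 + 3*(-4))) = 93*(-2*(-4)/(2 - 12)) = 93*(-2*(-4)/(-10)) = 93*(-2*(-4)*(-⅒)) = 93*(-⅘) = -372/5 ≈ -74.400)
(10078 + a)*(-25286 + 1671) = (10078 - 372/5)*(-25286 + 1671) = (50018/5)*(-23615) = -236235014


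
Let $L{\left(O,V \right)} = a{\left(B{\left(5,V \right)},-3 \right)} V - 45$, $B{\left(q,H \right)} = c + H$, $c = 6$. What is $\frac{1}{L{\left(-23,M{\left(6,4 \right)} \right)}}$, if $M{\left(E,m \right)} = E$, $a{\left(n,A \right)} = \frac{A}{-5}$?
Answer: $- \frac{5}{207} \approx -0.024155$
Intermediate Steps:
$B{\left(q,H \right)} = 6 + H$
$a{\left(n,A \right)} = - \frac{A}{5}$ ($a{\left(n,A \right)} = A \left(- \frac{1}{5}\right) = - \frac{A}{5}$)
$L{\left(O,V \right)} = -45 + \frac{3 V}{5}$ ($L{\left(O,V \right)} = \left(- \frac{1}{5}\right) \left(-3\right) V - 45 = \frac{3 V}{5} - 45 = -45 + \frac{3 V}{5}$)
$\frac{1}{L{\left(-23,M{\left(6,4 \right)} \right)}} = \frac{1}{-45 + \frac{3}{5} \cdot 6} = \frac{1}{-45 + \frac{18}{5}} = \frac{1}{- \frac{207}{5}} = - \frac{5}{207}$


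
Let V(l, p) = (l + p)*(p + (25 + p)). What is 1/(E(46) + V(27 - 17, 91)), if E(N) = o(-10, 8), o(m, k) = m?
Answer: 1/20897 ≈ 4.7854e-5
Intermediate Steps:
E(N) = -10
V(l, p) = (25 + 2*p)*(l + p) (V(l, p) = (l + p)*(25 + 2*p) = (25 + 2*p)*(l + p))
1/(E(46) + V(27 - 17, 91)) = 1/(-10 + (2*91² + 25*(27 - 17) + 25*91 + 2*(27 - 17)*91)) = 1/(-10 + (2*8281 + 25*10 + 2275 + 2*10*91)) = 1/(-10 + (16562 + 250 + 2275 + 1820)) = 1/(-10 + 20907) = 1/20897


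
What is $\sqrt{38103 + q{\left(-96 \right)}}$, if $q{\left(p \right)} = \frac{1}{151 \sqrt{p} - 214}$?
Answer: $\sqrt{38103 - \frac{1}{214 - 604 i \sqrt{6}}} \approx 195.2 - 2.0 \cdot 10^{-6} i$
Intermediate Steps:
$q{\left(p \right)} = \frac{1}{-214 + 151 \sqrt{p}}$
$\sqrt{38103 + q{\left(-96 \right)}} = \sqrt{38103 + \frac{1}{-214 + 151 \sqrt{-96}}} = \sqrt{38103 + \frac{1}{-214 + 151 \cdot 4 i \sqrt{6}}} = \sqrt{38103 + \frac{1}{-214 + 604 i \sqrt{6}}}$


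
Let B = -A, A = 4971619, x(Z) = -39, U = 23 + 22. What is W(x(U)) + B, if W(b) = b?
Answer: -4971658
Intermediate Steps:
U = 45
B = -4971619 (B = -1*4971619 = -4971619)
W(x(U)) + B = -39 - 4971619 = -4971658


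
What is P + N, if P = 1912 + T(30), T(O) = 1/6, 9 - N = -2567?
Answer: 26929/6 ≈ 4488.2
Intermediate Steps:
N = 2576 (N = 9 - 1*(-2567) = 9 + 2567 = 2576)
T(O) = ⅙
P = 11473/6 (P = 1912 + ⅙ = 11473/6 ≈ 1912.2)
P + N = 11473/6 + 2576 = 26929/6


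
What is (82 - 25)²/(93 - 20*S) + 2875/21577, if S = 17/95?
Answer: 1336854412/36659323 ≈ 36.467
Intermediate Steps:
S = 17/95 (S = 17*(1/95) = 17/95 ≈ 0.17895)
(82 - 25)²/(93 - 20*S) + 2875/21577 = (82 - 25)²/(93 - 20*17/95) + 2875/21577 = 57²/(93 - 68/19) + 2875*(1/21577) = 3249/(1699/19) + 2875/21577 = 3249*(19/1699) + 2875/21577 = 61731/1699 + 2875/21577 = 1336854412/36659323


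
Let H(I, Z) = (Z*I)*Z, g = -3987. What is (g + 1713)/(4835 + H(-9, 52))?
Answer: 2274/19501 ≈ 0.11661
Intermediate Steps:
H(I, Z) = I*Z² (H(I, Z) = (I*Z)*Z = I*Z²)
(g + 1713)/(4835 + H(-9, 52)) = (-3987 + 1713)/(4835 - 9*52²) = -2274/(4835 - 9*2704) = -2274/(4835 - 24336) = -2274/(-19501) = -2274*(-1/19501) = 2274/19501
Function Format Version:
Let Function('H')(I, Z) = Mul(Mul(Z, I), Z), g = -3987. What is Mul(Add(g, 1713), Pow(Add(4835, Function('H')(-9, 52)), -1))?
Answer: Rational(2274, 19501) ≈ 0.11661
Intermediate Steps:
Function('H')(I, Z) = Mul(I, Pow(Z, 2)) (Function('H')(I, Z) = Mul(Mul(I, Z), Z) = Mul(I, Pow(Z, 2)))
Mul(Add(g, 1713), Pow(Add(4835, Function('H')(-9, 52)), -1)) = Mul(Add(-3987, 1713), Pow(Add(4835, Mul(-9, Pow(52, 2))), -1)) = Mul(-2274, Pow(Add(4835, Mul(-9, 2704)), -1)) = Mul(-2274, Pow(Add(4835, -24336), -1)) = Mul(-2274, Pow(-19501, -1)) = Mul(-2274, Rational(-1, 19501)) = Rational(2274, 19501)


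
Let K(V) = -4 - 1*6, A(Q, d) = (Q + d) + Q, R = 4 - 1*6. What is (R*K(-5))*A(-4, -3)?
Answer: -220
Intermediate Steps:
R = -2 (R = 4 - 6 = -2)
A(Q, d) = d + 2*Q
K(V) = -10 (K(V) = -4 - 6 = -10)
(R*K(-5))*A(-4, -3) = (-2*(-10))*(-3 + 2*(-4)) = 20*(-3 - 8) = 20*(-11) = -220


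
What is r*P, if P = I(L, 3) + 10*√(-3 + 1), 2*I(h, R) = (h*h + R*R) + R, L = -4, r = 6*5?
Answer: 420 + 300*I*√2 ≈ 420.0 + 424.26*I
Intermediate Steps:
r = 30
I(h, R) = R/2 + R²/2 + h²/2 (I(h, R) = ((h*h + R*R) + R)/2 = ((h² + R²) + R)/2 = ((R² + h²) + R)/2 = (R + R² + h²)/2 = R/2 + R²/2 + h²/2)
P = 14 + 10*I*√2 (P = ((½)*3 + (½)*3² + (½)*(-4)²) + 10*√(-3 + 1) = (3/2 + (½)*9 + (½)*16) + 10*√(-2) = (3/2 + 9/2 + 8) + 10*(I*√2) = 14 + 10*I*√2 ≈ 14.0 + 14.142*I)
r*P = 30*(14 + 10*I*√2) = 420 + 300*I*√2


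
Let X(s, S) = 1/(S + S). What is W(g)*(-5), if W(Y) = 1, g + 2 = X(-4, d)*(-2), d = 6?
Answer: -5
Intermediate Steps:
X(s, S) = 1/(2*S)
g = -13/6 (g = -2 + ((1/2)/6)*(-2) = -2 + ((1/2)*(1/6))*(-2) = -2 + (1/12)*(-2) = -2 - 1/6 = -13/6 ≈ -2.1667)
W(g)*(-5) = 1*(-5) = -5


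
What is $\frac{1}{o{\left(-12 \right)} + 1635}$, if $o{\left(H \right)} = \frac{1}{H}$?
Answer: $\frac{12}{19619} \approx 0.00061165$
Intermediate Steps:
$\frac{1}{o{\left(-12 \right)} + 1635} = \frac{1}{\frac{1}{-12} + 1635} = \frac{1}{- \frac{1}{12} + 1635} = \frac{1}{\frac{19619}{12}} = \frac{12}{19619}$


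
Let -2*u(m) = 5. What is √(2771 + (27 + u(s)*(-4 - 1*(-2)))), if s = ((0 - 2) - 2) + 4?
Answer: √2803 ≈ 52.943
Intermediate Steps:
s = 0 (s = (-2 - 2) + 4 = -4 + 4 = 0)
u(m) = -5/2 (u(m) = -½*5 = -5/2)
√(2771 + (27 + u(s)*(-4 - 1*(-2)))) = √(2771 + (27 - 5*(-4 - 1*(-2))/2)) = √(2771 + (27 - 5*(-4 + 2)/2)) = √(2771 + (27 - 5/2*(-2))) = √(2771 + (27 + 5)) = √(2771 + 32) = √2803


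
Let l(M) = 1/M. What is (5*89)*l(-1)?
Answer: -445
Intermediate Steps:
l(M) = 1/M
(5*89)*l(-1) = (5*89)/(-1) = 445*(-1) = -445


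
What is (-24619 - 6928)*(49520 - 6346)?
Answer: -1362010178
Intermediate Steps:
(-24619 - 6928)*(49520 - 6346) = -31547*43174 = -1362010178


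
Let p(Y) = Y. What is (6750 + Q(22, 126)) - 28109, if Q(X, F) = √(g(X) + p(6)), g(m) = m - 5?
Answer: -21359 + √23 ≈ -21354.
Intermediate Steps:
g(m) = -5 + m
Q(X, F) = √(1 + X) (Q(X, F) = √((-5 + X) + 6) = √(1 + X))
(6750 + Q(22, 126)) - 28109 = (6750 + √(1 + 22)) - 28109 = (6750 + √23) - 28109 = -21359 + √23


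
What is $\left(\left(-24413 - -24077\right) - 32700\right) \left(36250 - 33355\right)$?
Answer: $-95639220$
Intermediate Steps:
$\left(\left(-24413 - -24077\right) - 32700\right) \left(36250 - 33355\right) = \left(\left(-24413 + 24077\right) - 32700\right) 2895 = \left(-336 - 32700\right) 2895 = \left(-33036\right) 2895 = -95639220$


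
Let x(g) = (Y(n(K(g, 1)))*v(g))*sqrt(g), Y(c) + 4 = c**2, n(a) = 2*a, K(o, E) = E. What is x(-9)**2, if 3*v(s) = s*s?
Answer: 0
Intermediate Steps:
v(s) = s**2/3 (v(s) = (s*s)/3 = s**2/3)
Y(c) = -4 + c**2
x(g) = 0 (x(g) = ((-4 + (2*1)**2)*(g**2/3))*sqrt(g) = ((-4 + 2**2)*(g**2/3))*sqrt(g) = ((-4 + 4)*(g**2/3))*sqrt(g) = (0*(g**2/3))*sqrt(g) = 0*sqrt(g) = 0)
x(-9)**2 = 0**2 = 0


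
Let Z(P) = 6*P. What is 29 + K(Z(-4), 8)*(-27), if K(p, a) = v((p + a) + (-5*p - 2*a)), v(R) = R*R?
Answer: -209059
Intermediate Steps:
v(R) = R²
K(p, a) = (-a - 4*p)² (K(p, a) = ((p + a) + (-5*p - 2*a))² = ((a + p) + (-5*p - 2*a))² = (-a - 4*p)²)
29 + K(Z(-4), 8)*(-27) = 29 + (8 + 4*(6*(-4)))²*(-27) = 29 + (8 + 4*(-24))²*(-27) = 29 + (8 - 96)²*(-27) = 29 + (-88)²*(-27) = 29 + 7744*(-27) = 29 - 209088 = -209059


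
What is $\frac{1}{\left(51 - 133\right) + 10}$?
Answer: $- \frac{1}{72} \approx -0.013889$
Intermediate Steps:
$\frac{1}{\left(51 - 133\right) + 10} = \frac{1}{-82 + 10} = \frac{1}{-72} = - \frac{1}{72}$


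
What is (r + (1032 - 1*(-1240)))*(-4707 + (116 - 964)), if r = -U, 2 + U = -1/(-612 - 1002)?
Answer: -20388155425/1614 ≈ -1.2632e+7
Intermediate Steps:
U = -3227/1614 (U = -2 - 1/(-612 - 1002) = -2 - 1/(-1614) = -2 - 1*(-1/1614) = -2 + 1/1614 = -3227/1614 ≈ -1.9994)
r = 3227/1614 (r = -1*(-3227/1614) = 3227/1614 ≈ 1.9994)
(r + (1032 - 1*(-1240)))*(-4707 + (116 - 964)) = (3227/1614 + (1032 - 1*(-1240)))*(-4707 + (116 - 964)) = (3227/1614 + (1032 + 1240))*(-4707 - 848) = (3227/1614 + 2272)*(-5555) = (3670235/1614)*(-5555) = -20388155425/1614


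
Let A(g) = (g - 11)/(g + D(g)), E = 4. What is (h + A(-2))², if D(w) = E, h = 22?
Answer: 961/4 ≈ 240.25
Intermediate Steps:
D(w) = 4
A(g) = (-11 + g)/(4 + g) (A(g) = (g - 11)/(g + 4) = (-11 + g)/(4 + g))
(h + A(-2))² = (22 + (-11 - 2)/(4 - 2))² = (22 - 13/2)² = (31/2)² = 961/4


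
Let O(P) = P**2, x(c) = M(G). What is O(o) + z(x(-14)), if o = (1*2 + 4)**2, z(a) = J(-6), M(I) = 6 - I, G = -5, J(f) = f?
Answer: 1290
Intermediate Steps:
x(c) = 11 (x(c) = 6 - 1*(-5) = 6 + 5 = 11)
z(a) = -6
o = 36 (o = (2 + 4)**2 = 6**2 = 36)
O(o) + z(x(-14)) = 36**2 - 6 = 1296 - 6 = 1290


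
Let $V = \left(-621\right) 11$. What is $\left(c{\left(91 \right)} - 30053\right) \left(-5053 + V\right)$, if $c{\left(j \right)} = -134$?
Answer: $358742308$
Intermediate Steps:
$V = -6831$
$\left(c{\left(91 \right)} - 30053\right) \left(-5053 + V\right) = \left(-134 - 30053\right) \left(-5053 - 6831\right) = \left(-30187\right) \left(-11884\right) = 358742308$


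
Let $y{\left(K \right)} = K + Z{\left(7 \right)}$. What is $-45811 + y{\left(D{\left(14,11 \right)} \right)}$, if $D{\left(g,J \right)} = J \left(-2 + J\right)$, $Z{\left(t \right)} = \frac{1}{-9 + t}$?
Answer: $- \frac{91425}{2} \approx -45713.0$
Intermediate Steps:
$y{\left(K \right)} = - \frac{1}{2} + K$ ($y{\left(K \right)} = K + \frac{1}{-9 + 7} = K + \frac{1}{-2} = K - \frac{1}{2} = - \frac{1}{2} + K$)
$-45811 + y{\left(D{\left(14,11 \right)} \right)} = -45811 - \left(\frac{1}{2} - 11 \left(-2 + 11\right)\right) = -45811 + \left(- \frac{1}{2} + 11 \cdot 9\right) = -45811 + \left(- \frac{1}{2} + 99\right) = -45811 + \frac{197}{2} = - \frac{91425}{2}$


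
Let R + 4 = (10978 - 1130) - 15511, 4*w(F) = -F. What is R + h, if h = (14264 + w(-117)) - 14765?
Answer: -24555/4 ≈ -6138.8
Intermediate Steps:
w(F) = -F/4 (w(F) = (-F)/4 = -F/4)
R = -5667 (R = -4 + ((10978 - 1130) - 15511) = -4 + (9848 - 15511) = -4 - 5663 = -5667)
h = -1887/4 (h = (14264 - ¼*(-117)) - 14765 = (14264 + 117/4) - 14765 = 57173/4 - 14765 = -1887/4 ≈ -471.75)
R + h = -5667 - 1887/4 = -24555/4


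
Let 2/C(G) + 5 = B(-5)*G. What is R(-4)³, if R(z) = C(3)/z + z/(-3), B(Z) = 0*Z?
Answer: 79507/27000 ≈ 2.9447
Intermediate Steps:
B(Z) = 0
C(G) = -⅖ (C(G) = 2/(-5 + 0*G) = 2/(-5 + 0) = 2/(-5) = 2*(-⅕) = -⅖)
R(z) = -2/(5*z) - z/3 (R(z) = -2/(5*z) + z/(-3) = -2/(5*z) + z*(-⅓) = -2/(5*z) - z/3)
R(-4)³ = (-⅖/(-4) - ⅓*(-4))³ = (-⅖*(-¼) + 4/3)³ = (⅒ + 4/3)³ = (43/30)³ = 79507/27000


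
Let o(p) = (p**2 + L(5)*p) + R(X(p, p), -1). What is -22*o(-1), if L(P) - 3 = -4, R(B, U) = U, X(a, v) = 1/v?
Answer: -22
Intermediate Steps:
L(P) = -1 (L(P) = 3 - 4 = -1)
o(p) = -1 + p**2 - p (o(p) = (p**2 - p) - 1 = -1 + p**2 - p)
-22*o(-1) = -22*(-1 + (-1)**2 - 1*(-1)) = -22*(-1 + 1 + 1) = -22*1 = -22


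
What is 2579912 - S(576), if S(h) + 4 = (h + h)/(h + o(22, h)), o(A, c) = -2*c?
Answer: 2579918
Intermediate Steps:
S(h) = -6 (S(h) = -4 + (h + h)/(h - 2*h) = -4 + (2*h)/((-h)) = -4 + (2*h)*(-1/h) = -4 - 2 = -6)
2579912 - S(576) = 2579912 - 1*(-6) = 2579912 + 6 = 2579918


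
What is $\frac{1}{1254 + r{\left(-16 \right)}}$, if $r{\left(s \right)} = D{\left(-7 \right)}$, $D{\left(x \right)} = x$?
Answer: $\frac{1}{1247} \approx 0.00080192$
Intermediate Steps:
$r{\left(s \right)} = -7$
$\frac{1}{1254 + r{\left(-16 \right)}} = \frac{1}{1254 - 7} = \frac{1}{1247}$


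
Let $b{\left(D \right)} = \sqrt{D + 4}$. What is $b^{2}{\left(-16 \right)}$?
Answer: $-12$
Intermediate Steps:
$b{\left(D \right)} = \sqrt{4 + D}$
$b^{2}{\left(-16 \right)} = \left(\sqrt{4 - 16}\right)^{2} = \left(\sqrt{-12}\right)^{2} = \left(2 i \sqrt{3}\right)^{2} = -12$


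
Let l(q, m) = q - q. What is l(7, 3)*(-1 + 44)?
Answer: 0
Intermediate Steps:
l(q, m) = 0
l(7, 3)*(-1 + 44) = 0*(-1 + 44) = 0*43 = 0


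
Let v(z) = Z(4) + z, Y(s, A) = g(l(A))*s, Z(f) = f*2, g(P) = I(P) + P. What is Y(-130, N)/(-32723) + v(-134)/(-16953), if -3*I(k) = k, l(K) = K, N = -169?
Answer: -244181842/554753019 ≈ -0.44016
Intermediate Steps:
I(k) = -k/3
g(P) = 2*P/3 (g(P) = -P/3 + P = 2*P/3)
Z(f) = 2*f
Y(s, A) = 2*A*s/3 (Y(s, A) = (2*A/3)*s = 2*A*s/3)
v(z) = 8 + z (v(z) = 2*4 + z = 8 + z)
Y(-130, N)/(-32723) + v(-134)/(-16953) = ((⅔)*(-169)*(-130))/(-32723) + (8 - 134)/(-16953) = (43940/3)*(-1/32723) - 126*(-1/16953) = -43940/98169 + 42/5651 = -244181842/554753019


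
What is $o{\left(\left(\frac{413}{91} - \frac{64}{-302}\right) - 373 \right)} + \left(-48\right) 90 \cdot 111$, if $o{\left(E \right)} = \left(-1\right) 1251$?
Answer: $-480771$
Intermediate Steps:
$o{\left(E \right)} = -1251$
$o{\left(\left(\frac{413}{91} - \frac{64}{-302}\right) - 373 \right)} + \left(-48\right) 90 \cdot 111 = -1251 + \left(-48\right) 90 \cdot 111 = -1251 - 479520 = -480771$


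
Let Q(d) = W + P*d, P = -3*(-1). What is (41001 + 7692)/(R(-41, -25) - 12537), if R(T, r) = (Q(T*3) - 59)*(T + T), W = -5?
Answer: 48693/22969 ≈ 2.1199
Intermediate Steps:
P = 3
Q(d) = -5 + 3*d
R(T, r) = 2*T*(-64 + 9*T) (R(T, r) = ((-5 + 3*(T*3)) - 59)*(T + T) = ((-5 + 3*(3*T)) - 59)*(2*T) = ((-5 + 9*T) - 59)*(2*T) = (-64 + 9*T)*(2*T) = 2*T*(-64 + 9*T))
(41001 + 7692)/(R(-41, -25) - 12537) = (41001 + 7692)/(2*(-41)*(-64 + 9*(-41)) - 12537) = 48693/(2*(-41)*(-64 - 369) - 12537) = 48693/(2*(-41)*(-433) - 12537) = 48693/(35506 - 12537) = 48693/22969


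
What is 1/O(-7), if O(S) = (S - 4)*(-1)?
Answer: 1/11 ≈ 0.090909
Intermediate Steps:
O(S) = 4 - S (O(S) = (-4 + S)*(-1) = 4 - S)
1/O(-7) = 1/(4 - 1*(-7)) = 1/(4 + 7) = 1/11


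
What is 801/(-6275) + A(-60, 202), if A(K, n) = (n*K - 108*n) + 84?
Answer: -212422101/6275 ≈ -33852.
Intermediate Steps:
A(K, n) = 84 - 108*n + K*n (A(K, n) = (K*n - 108*n) + 84 = (-108*n + K*n) + 84 = 84 - 108*n + K*n)
801/(-6275) + A(-60, 202) = 801/(-6275) + (84 - 108*202 - 60*202) = 801*(-1/6275) + (84 - 21816 - 12120) = -801/6275 - 33852 = -212422101/6275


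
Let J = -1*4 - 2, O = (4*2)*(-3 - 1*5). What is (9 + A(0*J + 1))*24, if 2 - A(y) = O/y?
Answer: 1800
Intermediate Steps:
O = -64 (O = 8*(-3 - 5) = 8*(-8) = -64)
J = -6 (J = -4 - 2 = -6)
A(y) = 2 + 64/y (A(y) = 2 - (-64)/y = 2 + 64/y)
(9 + A(0*J + 1))*24 = (9 + (2 + 64/(0*(-6) + 1)))*24 = (9 + (2 + 64/(0 + 1)))*24 = (9 + (2 + 64/1))*24 = (9 + (2 + 64*1))*24 = (9 + (2 + 64))*24 = (9 + 66)*24 = 75*24 = 1800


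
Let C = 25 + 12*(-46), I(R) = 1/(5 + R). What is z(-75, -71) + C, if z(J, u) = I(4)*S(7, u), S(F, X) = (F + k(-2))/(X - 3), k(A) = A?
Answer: -350987/666 ≈ -527.01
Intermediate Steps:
C = -527 (C = 25 - 552 = -527)
S(F, X) = (-2 + F)/(-3 + X) (S(F, X) = (F - 2)/(X - 3) = (-2 + F)/(-3 + X))
z(J, u) = 5/(9*(-3 + u)) (z(J, u) = ((-2 + 7)/(-3 + u))/(5 + 4) = (5/(-3 + u))/9 = 5/(9*(-3 + u)))
z(-75, -71) + C = 5/(9*(-3 - 71)) - 527 = (5/9)/(-74) - 527 = (5/9)*(-1/74) - 527 = -5/666 - 527 = -350987/666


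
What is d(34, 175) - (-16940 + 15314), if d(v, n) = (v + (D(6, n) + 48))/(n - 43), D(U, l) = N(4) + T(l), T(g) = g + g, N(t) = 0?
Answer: 17922/11 ≈ 1629.3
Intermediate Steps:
T(g) = 2*g
D(U, l) = 2*l (D(U, l) = 0 + 2*l = 2*l)
d(v, n) = (48 + v + 2*n)/(-43 + n) (d(v, n) = (v + (2*n + 48))/(n - 43) = (v + (48 + 2*n))/(-43 + n) = (48 + v + 2*n)/(-43 + n))
d(34, 175) - (-16940 + 15314) = (48 + 34 + 2*175)/(-43 + 175) - (-16940 + 15314) = (48 + 34 + 350)/132 - 1*(-1626) = (1/132)*432 + 1626 = 36/11 + 1626 = 17922/11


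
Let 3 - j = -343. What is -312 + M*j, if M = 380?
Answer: 131168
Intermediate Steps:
j = 346 (j = 3 - 1*(-343) = 3 + 343 = 346)
-312 + M*j = -312 + 380*346 = -312 + 131480 = 131168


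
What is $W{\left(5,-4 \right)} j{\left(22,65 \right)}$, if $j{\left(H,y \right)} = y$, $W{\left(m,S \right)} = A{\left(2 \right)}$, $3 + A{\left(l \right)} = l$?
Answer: $-65$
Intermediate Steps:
$A{\left(l \right)} = -3 + l$
$W{\left(m,S \right)} = -1$ ($W{\left(m,S \right)} = -3 + 2 = -1$)
$W{\left(5,-4 \right)} j{\left(22,65 \right)} = \left(-1\right) 65 = -65$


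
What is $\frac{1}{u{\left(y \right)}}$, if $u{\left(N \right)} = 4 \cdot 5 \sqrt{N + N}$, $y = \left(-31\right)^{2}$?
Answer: $\frac{\sqrt{2}}{1240} \approx 0.0011405$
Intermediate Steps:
$y = 961$
$u{\left(N \right)} = 20 \sqrt{2} \sqrt{N}$ ($u{\left(N \right)} = 20 \sqrt{2 N} = 20 \sqrt{2} \sqrt{N}$)
$\frac{1}{u{\left(y \right)}} = \frac{1}{20 \sqrt{2} \sqrt{961}} = \frac{1}{20 \sqrt{2} \cdot 31} = \frac{1}{620 \sqrt{2}} = \frac{\sqrt{2}}{1240}$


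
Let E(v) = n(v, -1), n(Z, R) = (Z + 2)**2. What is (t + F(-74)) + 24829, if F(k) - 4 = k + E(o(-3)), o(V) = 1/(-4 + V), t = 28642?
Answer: 2616818/49 ≈ 53404.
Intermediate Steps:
n(Z, R) = (2 + Z)**2
E(v) = (2 + v)**2
F(k) = 365/49 + k (F(k) = 4 + (k + (2 + 1/(-4 - 3))**2) = 4 + (k + (2 + 1/(-7))**2) = 4 + (k + (2 - 1/7)**2) = 4 + (k + (13/7)**2) = 4 + (k + 169/49) = 4 + (169/49 + k) = 365/49 + k)
(t + F(-74)) + 24829 = (28642 + (365/49 - 74)) + 24829 = (28642 - 3261/49) + 24829 = 1400197/49 + 24829 = 2616818/49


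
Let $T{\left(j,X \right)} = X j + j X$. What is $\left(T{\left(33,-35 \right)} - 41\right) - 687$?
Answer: $-3038$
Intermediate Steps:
$T{\left(j,X \right)} = 2 X j$ ($T{\left(j,X \right)} = X j + X j = 2 X j$)
$\left(T{\left(33,-35 \right)} - 41\right) - 687 = \left(2 \left(-35\right) 33 - 41\right) - 687 = \left(-2310 - 41\right) - 687 = -2351 - 687 = -3038$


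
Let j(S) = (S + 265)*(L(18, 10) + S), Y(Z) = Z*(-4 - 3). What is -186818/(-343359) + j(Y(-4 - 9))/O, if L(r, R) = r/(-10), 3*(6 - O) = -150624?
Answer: 16903593974/14367857355 ≈ 1.1765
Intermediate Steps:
O = 50214 (O = 6 - ⅓*(-150624) = 6 + 50208 = 50214)
L(r, R) = -r/10 (L(r, R) = r*(-⅒) = -r/10)
Y(Z) = -7*Z (Y(Z) = Z*(-7) = -7*Z)
j(S) = (265 + S)*(-9/5 + S) (j(S) = (S + 265)*(-⅒*18 + S) = (265 + S)*(-9/5 + S))
-186818/(-343359) + j(Y(-4 - 9))/O = -186818/(-343359) + (-477 + (-7*(-4 - 9))² + 1316*(-7*(-4 - 9))/5)/50214 = -186818*(-1/343359) + (-477 + (-7*(-13))² + 1316*(-7*(-13))/5)*(1/50214) = 186818/343359 + (-477 + 91² + (1316/5)*91)*(1/50214) = 186818/343359 + (-477 + 8281 + 119756/5)*(1/50214) = 186818/343359 + (158776/5)*(1/50214) = 186818/343359 + 79388/125535 = 16903593974/14367857355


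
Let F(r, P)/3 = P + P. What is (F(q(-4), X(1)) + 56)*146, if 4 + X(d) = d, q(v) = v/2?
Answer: 5548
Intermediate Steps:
q(v) = v/2 (q(v) = v*(½) = v/2)
X(d) = -4 + d
F(r, P) = 6*P (F(r, P) = 3*(P + P) = 3*(2*P) = 6*P)
(F(q(-4), X(1)) + 56)*146 = (6*(-4 + 1) + 56)*146 = (6*(-3) + 56)*146 = (-18 + 56)*146 = 38*146 = 5548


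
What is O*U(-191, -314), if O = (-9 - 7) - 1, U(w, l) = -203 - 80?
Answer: 4811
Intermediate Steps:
U(w, l) = -283
O = -17 (O = -16 - 1 = -17)
O*U(-191, -314) = -17*(-283) = 4811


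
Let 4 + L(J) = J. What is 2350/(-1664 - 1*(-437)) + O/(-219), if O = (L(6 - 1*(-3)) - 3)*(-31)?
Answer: -146192/89571 ≈ -1.6321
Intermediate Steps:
L(J) = -4 + J
O = -62 (O = ((-4 + (6 - 1*(-3))) - 3)*(-31) = ((-4 + (6 + 3)) - 3)*(-31) = ((-4 + 9) - 3)*(-31) = (5 - 3)*(-31) = 2*(-31) = -62)
2350/(-1664 - 1*(-437)) + O/(-219) = 2350/(-1664 - 1*(-437)) - 62/(-219) = 2350/(-1664 + 437) - 62*(-1/219) = 2350/(-1227) + 62/219 = 2350*(-1/1227) + 62/219 = -2350/1227 + 62/219 = -146192/89571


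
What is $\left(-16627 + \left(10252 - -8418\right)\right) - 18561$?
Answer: $-16518$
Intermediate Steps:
$\left(-16627 + \left(10252 - -8418\right)\right) - 18561 = \left(-16627 + \left(10252 + 8418\right)\right) - 18561 = \left(-16627 + 18670\right) - 18561 = 2043 - 18561 = -16518$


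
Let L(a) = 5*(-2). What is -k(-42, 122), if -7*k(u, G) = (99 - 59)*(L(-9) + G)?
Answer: 640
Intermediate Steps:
L(a) = -10
k(u, G) = 400/7 - 40*G/7 (k(u, G) = -(99 - 59)*(-10 + G)/7 = -40*(-10 + G)/7 = -(-400 + 40*G)/7 = 400/7 - 40*G/7)
-k(-42, 122) = -(400/7 - 40/7*122) = -(400/7 - 4880/7) = -1*(-640) = 640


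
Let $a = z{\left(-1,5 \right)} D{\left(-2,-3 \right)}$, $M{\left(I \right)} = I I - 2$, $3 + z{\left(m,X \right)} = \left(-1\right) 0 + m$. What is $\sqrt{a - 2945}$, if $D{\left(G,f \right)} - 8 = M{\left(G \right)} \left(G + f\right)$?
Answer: $i \sqrt{2937} \approx 54.194 i$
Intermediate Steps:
$z{\left(m,X \right)} = -3 + m$ ($z{\left(m,X \right)} = -3 + \left(\left(-1\right) 0 + m\right) = -3 + \left(0 + m\right) = -3 + m$)
$M{\left(I \right)} = -2 + I^{2}$ ($M{\left(I \right)} = I^{2} - 2 = -2 + I^{2}$)
$D{\left(G,f \right)} = 8 + \left(-2 + G^{2}\right) \left(G + f\right)$
$a = 8$ ($a = \left(-3 - 1\right) \left(8 - 2 \left(-2 + \left(-2\right)^{2}\right) - 3 \left(-2 + \left(-2\right)^{2}\right)\right) = - 4 \left(8 - 2 \left(-2 + 4\right) - 3 \left(-2 + 4\right)\right) = - 4 \left(8 - 4 - 6\right) = \left(-4\right) \left(-2\right) = 8$)
$\sqrt{a - 2945} = \sqrt{8 - 2945} = \sqrt{-2937} = i \sqrt{2937}$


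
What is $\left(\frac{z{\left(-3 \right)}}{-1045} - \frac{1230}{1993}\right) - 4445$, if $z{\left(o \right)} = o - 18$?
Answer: $- \frac{9258778322}{2082685} \approx -4445.6$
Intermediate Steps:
$z{\left(o \right)} = -18 + o$
$\left(\frac{z{\left(-3 \right)}}{-1045} - \frac{1230}{1993}\right) - 4445 = \left(\frac{-18 - 3}{-1045} - \frac{1230}{1993}\right) - 4445 = \left(\left(-21\right) \left(- \frac{1}{1045}\right) - \frac{1230}{1993}\right) - 4445 = \left(\frac{21}{1045} - \frac{1230}{1993}\right) - 4445 = - \frac{1243497}{2082685} - 4445 = - \frac{9258778322}{2082685}$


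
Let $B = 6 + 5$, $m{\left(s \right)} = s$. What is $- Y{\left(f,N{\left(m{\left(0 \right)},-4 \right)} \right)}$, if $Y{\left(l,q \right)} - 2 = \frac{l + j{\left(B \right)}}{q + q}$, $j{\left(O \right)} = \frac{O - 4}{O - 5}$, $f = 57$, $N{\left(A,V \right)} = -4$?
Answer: $\frac{253}{48} \approx 5.2708$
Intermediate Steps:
$B = 11$
$j{\left(O \right)} = \frac{-4 + O}{-5 + O}$
$Y{\left(l,q \right)} = 2 + \frac{\frac{7}{6} + l}{2 q}$ ($Y{\left(l,q \right)} = 2 + \frac{l + \frac{-4 + 11}{-5 + 11}}{q + q} = 2 + \frac{l + \frac{1}{6} \cdot 7}{2 q} = 2 + \left(l + \frac{1}{6} \cdot 7\right) \frac{1}{2 q} = 2 + \left(l + \frac{7}{6}\right) \frac{1}{2 q} = 2 + \left(\frac{7}{6} + l\right) \frac{1}{2 q} = 2 + \frac{\frac{7}{6} + l}{2 q}$)
$- Y{\left(f,N{\left(m{\left(0 \right)},-4 \right)} \right)} = - \frac{7 + 6 \cdot 57 + 24 \left(-4\right)}{12 \left(-4\right)} = - \frac{\left(-1\right) \left(7 + 342 - 96\right)}{12 \cdot 4} = - \frac{\left(-1\right) 253}{12 \cdot 4} = \left(-1\right) \left(- \frac{253}{48}\right) = \frac{253}{48}$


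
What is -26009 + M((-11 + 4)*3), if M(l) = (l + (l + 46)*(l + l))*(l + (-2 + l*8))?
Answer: 178552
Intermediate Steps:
M(l) = (-2 + 9*l)*(l + 2*l*(46 + l)) (M(l) = (l + (46 + l)*(2*l))*(l + (-2 + 8*l)) = (l + 2*l*(46 + l))*(-2 + 9*l) = (-2 + 9*l)*(l + 2*l*(46 + l)))
-26009 + M((-11 + 4)*3) = -26009 + ((-11 + 4)*3)*(-186 + 18*((-11 + 4)*3)² + 833*((-11 + 4)*3)) = -26009 + (-7*3)*(-186 + 18*(-7*3)² + 833*(-7*3)) = -26009 - 21*(-186 + 18*(-21)² + 833*(-21)) = -26009 - 21*(-186 + 18*441 - 17493) = -26009 - 21*(-186 + 7938 - 17493) = -26009 - 21*(-9741) = -26009 + 204561 = 178552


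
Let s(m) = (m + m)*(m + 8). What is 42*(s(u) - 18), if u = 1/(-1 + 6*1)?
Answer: -15456/25 ≈ -618.24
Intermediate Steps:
u = 1/5 (u = 1/(-1 + 6) = 1/5 ≈ 0.20000)
s(m) = 2*m*(8 + m) (s(m) = (2*m)*(8 + m) = 2*m*(8 + m))
42*(s(u) - 18) = 42*(2*(1/5)*(8 + 1/5) - 18) = 42*(2*(1/5)*(41/5) - 18) = 42*(82/25 - 18) = 42*(-368/25) = -15456/25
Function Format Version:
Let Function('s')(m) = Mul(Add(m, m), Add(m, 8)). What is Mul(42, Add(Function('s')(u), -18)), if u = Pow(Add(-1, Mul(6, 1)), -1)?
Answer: Rational(-15456, 25) ≈ -618.24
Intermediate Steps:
u = Rational(1, 5) (u = Pow(Add(-1, 6), -1) = Pow(5, -1) = Rational(1, 5) ≈ 0.20000)
Function('s')(m) = Mul(2, m, Add(8, m)) (Function('s')(m) = Mul(Mul(2, m), Add(8, m)) = Mul(2, m, Add(8, m)))
Mul(42, Add(Function('s')(u), -18)) = Mul(42, Add(Mul(2, Rational(1, 5), Add(8, Rational(1, 5))), -18)) = Mul(42, Add(Mul(2, Rational(1, 5), Rational(41, 5)), -18)) = Mul(42, Add(Rational(82, 25), -18)) = Mul(42, Rational(-368, 25)) = Rational(-15456, 25)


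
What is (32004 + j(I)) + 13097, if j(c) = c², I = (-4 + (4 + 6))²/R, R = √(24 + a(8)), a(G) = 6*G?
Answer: 45119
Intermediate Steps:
R = 6*√2 (R = √(24 + 6*8) = √(24 + 48) = √72 = 6*√2 ≈ 8.4853)
I = 3*√2 (I = (-4 + (4 + 6))²/((6*√2)) = (-4 + 10)²*(√2/12) = 6²*(√2/12) = 36*(√2/12) = 3*√2 ≈ 4.2426)
(32004 + j(I)) + 13097 = (32004 + (3*√2)²) + 13097 = (32004 + 18) + 13097 = 32022 + 13097 = 45119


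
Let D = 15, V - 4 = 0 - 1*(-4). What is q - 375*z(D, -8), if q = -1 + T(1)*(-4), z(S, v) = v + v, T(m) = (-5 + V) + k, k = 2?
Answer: 5979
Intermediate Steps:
V = 8 (V = 4 + (0 - 1*(-4)) = 4 + (0 + 4) = 4 + 4 = 8)
T(m) = 5 (T(m) = (-5 + 8) + 2 = 3 + 2 = 5)
z(S, v) = 2*v
q = -21 (q = -1 + 5*(-4) = -1 - 20 = -21)
q - 375*z(D, -8) = -21 - 750*(-8) = -21 - 375*(-16) = -21 + 6000 = 5979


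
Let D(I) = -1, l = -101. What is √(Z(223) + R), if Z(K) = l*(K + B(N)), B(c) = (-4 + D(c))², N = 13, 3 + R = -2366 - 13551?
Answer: 6*I*√1138 ≈ 202.41*I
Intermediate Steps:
R = -15920 (R = -3 + (-2366 - 13551) = -3 - 15917 = -15920)
B(c) = 25 (B(c) = (-4 - 1)² = (-5)² = 25)
Z(K) = -2525 - 101*K (Z(K) = -101*(K + 25) = -101*(25 + K) = -2525 - 101*K)
√(Z(223) + R) = √((-2525 - 101*223) - 15920) = √((-2525 - 22523) - 15920) = √(-25048 - 15920) = √(-40968) = 6*I*√1138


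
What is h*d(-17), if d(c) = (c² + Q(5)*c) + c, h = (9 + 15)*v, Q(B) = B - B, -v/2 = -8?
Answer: 104448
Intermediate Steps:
v = 16 (v = -2*(-8) = 16)
Q(B) = 0
h = 384 (h = (9 + 15)*16 = 24*16 = 384)
d(c) = c + c² (d(c) = (c² + 0*c) + c = (c² + 0) + c = c² + c = c + c²)
h*d(-17) = 384*(-17*(1 - 17)) = 384*(-17*(-16)) = 384*272 = 104448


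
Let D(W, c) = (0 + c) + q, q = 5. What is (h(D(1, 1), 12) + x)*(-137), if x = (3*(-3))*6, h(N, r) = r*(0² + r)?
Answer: -12330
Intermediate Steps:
D(W, c) = 5 + c (D(W, c) = (0 + c) + 5 = c + 5 = 5 + c)
h(N, r) = r² (h(N, r) = r*(0 + r) = r*r = r²)
x = -54 (x = -9*6 = -54)
(h(D(1, 1), 12) + x)*(-137) = (12² - 54)*(-137) = (144 - 54)*(-137) = 90*(-137) = -12330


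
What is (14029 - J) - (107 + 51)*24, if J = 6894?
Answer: 3343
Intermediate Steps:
(14029 - J) - (107 + 51)*24 = (14029 - 1*6894) - (107 + 51)*24 = (14029 - 6894) - 158*24 = 7135 - 1*3792 = 7135 - 3792 = 3343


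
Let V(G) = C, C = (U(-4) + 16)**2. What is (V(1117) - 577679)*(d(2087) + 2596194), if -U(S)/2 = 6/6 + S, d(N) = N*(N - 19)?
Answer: -3989635331450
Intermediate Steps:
d(N) = N*(-19 + N)
U(S) = -2 - 2*S (U(S) = -2*(6/6 + S) = -2*((1/6)*6 + S) = -2*(1 + S) = -2 - 2*S)
C = 484 (C = ((-2 - 2*(-4)) + 16)**2 = ((-2 + 8) + 16)**2 = (6 + 16)**2 = 22**2 = 484)
V(G) = 484
(V(1117) - 577679)*(d(2087) + 2596194) = (484 - 577679)*(2087*(-19 + 2087) + 2596194) = -577195*(2087*2068 + 2596194) = -577195*(4315916 + 2596194) = -577195*6912110 = -3989635331450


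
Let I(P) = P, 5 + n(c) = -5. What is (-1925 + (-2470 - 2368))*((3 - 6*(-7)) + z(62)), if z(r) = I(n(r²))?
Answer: -236705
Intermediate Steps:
n(c) = -10 (n(c) = -5 - 5 = -10)
z(r) = -10
(-1925 + (-2470 - 2368))*((3 - 6*(-7)) + z(62)) = (-1925 + (-2470 - 2368))*((3 - 6*(-7)) - 10) = (-1925 - 4838)*((3 + 42) - 10) = -6763*(45 - 10) = -6763*35 = -236705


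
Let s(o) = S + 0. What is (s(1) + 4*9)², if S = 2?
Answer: 1444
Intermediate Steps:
s(o) = 2 (s(o) = 2 + 0 = 2)
(s(1) + 4*9)² = (2 + 4*9)² = (2 + 36)² = 38² = 1444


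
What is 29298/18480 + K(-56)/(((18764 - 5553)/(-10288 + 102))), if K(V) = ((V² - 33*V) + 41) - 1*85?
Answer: -14083410717/3699080 ≈ -3807.3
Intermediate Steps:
K(V) = -44 + V² - 33*V (K(V) = (41 + V² - 33*V) - 85 = -44 + V² - 33*V)
29298/18480 + K(-56)/(((18764 - 5553)/(-10288 + 102))) = 29298/18480 + (-44 + (-56)² - 33*(-56))/(((18764 - 5553)/(-10288 + 102))) = 29298*(1/18480) + (-44 + 3136 + 1848)/((13211/(-10186))) = 4883/3080 + 4940/((13211*(-1/10186))) = 4883/3080 + 4940/(-1201/926) = 4883/3080 + 4940*(-926/1201) = 4883/3080 - 4574440/1201 = -14083410717/3699080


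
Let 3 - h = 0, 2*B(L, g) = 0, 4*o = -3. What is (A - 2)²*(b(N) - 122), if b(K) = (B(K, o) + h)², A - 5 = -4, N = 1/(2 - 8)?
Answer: -113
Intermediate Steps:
o = -¾ (o = (¼)*(-3) = -¾ ≈ -0.75000)
B(L, g) = 0 (B(L, g) = (½)*0 = 0)
N = -⅙ (N = 1/(-6) = -⅙ ≈ -0.16667)
h = 3 (h = 3 - 1*0 = 3 + 0 = 3)
A = 1 (A = 5 - 4 = 1)
b(K) = 9 (b(K) = (0 + 3)² = 3² = 9)
(A - 2)²*(b(N) - 122) = (1 - 2)²*(9 - 122) = (-1)²*(-113) = 1*(-113) = -113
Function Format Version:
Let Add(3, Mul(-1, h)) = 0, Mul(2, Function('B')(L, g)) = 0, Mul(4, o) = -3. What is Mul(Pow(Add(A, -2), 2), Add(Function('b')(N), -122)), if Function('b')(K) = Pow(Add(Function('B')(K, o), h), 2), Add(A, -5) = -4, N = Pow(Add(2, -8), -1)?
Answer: -113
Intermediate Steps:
o = Rational(-3, 4) (o = Mul(Rational(1, 4), -3) = Rational(-3, 4) ≈ -0.75000)
Function('B')(L, g) = 0 (Function('B')(L, g) = Mul(Rational(1, 2), 0) = 0)
N = Rational(-1, 6) (N = Pow(-6, -1) = Rational(-1, 6) ≈ -0.16667)
h = 3 (h = Add(3, Mul(-1, 0)) = Add(3, 0) = 3)
A = 1 (A = Add(5, -4) = 1)
Function('b')(K) = 9 (Function('b')(K) = Pow(Add(0, 3), 2) = Pow(3, 2) = 9)
Mul(Pow(Add(A, -2), 2), Add(Function('b')(N), -122)) = Mul(Pow(Add(1, -2), 2), Add(9, -122)) = Mul(Pow(-1, 2), -113) = Mul(1, -113) = -113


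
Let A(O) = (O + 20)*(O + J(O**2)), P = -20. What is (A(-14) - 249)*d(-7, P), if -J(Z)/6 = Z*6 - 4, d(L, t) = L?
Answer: 297675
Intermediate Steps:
J(Z) = 24 - 36*Z (J(Z) = -6*(Z*6 - 4) = -6*(6*Z - 4) = -6*(-4 + 6*Z) = 24 - 36*Z)
A(O) = (20 + O)*(24 + O - 36*O**2) (A(O) = (O + 20)*(O + (24 - 36*O**2)) = (20 + O)*(24 + O - 36*O**2))
(A(-14) - 249)*d(-7, P) = ((480 - 719*(-14)**2 - 36*(-14)**3 + 44*(-14)) - 249)*(-7) = ((480 - 719*196 - 36*(-2744) - 616) - 249)*(-7) = ((480 - 140924 + 98784 - 616) - 249)*(-7) = (-42276 - 249)*(-7) = -42525*(-7) = 297675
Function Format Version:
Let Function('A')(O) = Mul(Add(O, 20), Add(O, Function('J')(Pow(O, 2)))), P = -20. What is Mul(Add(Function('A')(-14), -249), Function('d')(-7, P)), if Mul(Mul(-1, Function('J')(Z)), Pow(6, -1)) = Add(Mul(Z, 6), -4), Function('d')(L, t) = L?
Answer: 297675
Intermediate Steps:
Function('J')(Z) = Add(24, Mul(-36, Z)) (Function('J')(Z) = Mul(-6, Add(Mul(Z, 6), -4)) = Mul(-6, Add(Mul(6, Z), -4)) = Mul(-6, Add(-4, Mul(6, Z))) = Add(24, Mul(-36, Z)))
Function('A')(O) = Mul(Add(20, O), Add(24, O, Mul(-36, Pow(O, 2)))) (Function('A')(O) = Mul(Add(O, 20), Add(O, Add(24, Mul(-36, Pow(O, 2))))) = Mul(Add(20, O), Add(24, O, Mul(-36, Pow(O, 2)))))
Mul(Add(Function('A')(-14), -249), Function('d')(-7, P)) = Mul(Add(Add(480, Mul(-719, Pow(-14, 2)), Mul(-36, Pow(-14, 3)), Mul(44, -14)), -249), -7) = Mul(Add(Add(480, Mul(-719, 196), Mul(-36, -2744), -616), -249), -7) = Mul(Add(Add(480, -140924, 98784, -616), -249), -7) = Mul(Add(-42276, -249), -7) = Mul(-42525, -7) = 297675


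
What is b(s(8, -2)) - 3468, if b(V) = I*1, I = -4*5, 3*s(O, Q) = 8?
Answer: -3488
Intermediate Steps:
s(O, Q) = 8/3 (s(O, Q) = (1/3)*8 = 8/3)
I = -20
b(V) = -20 (b(V) = -20*1 = -20)
b(s(8, -2)) - 3468 = -20 - 3468 = -3488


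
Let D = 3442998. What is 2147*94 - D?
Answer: -3241180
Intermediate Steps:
2147*94 - D = 2147*94 - 1*3442998 = 201818 - 3442998 = -3241180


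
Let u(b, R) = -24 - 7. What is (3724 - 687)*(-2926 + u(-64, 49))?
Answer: -8980409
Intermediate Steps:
u(b, R) = -31
(3724 - 687)*(-2926 + u(-64, 49)) = (3724 - 687)*(-2926 - 31) = 3037*(-2957) = -8980409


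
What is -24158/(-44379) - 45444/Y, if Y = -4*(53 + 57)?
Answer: 506847199/4881690 ≈ 103.83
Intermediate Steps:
Y = -440 (Y = -4*110 = -440)
-24158/(-44379) - 45444/Y = -24158/(-44379) - 45444/(-440) = -24158*(-1/44379) - 45444*(-1/440) = 24158/44379 + 11361/110 = 506847199/4881690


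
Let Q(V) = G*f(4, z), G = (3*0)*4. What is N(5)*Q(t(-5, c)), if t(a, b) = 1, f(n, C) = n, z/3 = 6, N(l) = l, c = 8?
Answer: 0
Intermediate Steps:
z = 18 (z = 3*6 = 18)
G = 0 (G = 0*4 = 0)
Q(V) = 0 (Q(V) = 0*4 = 0)
N(5)*Q(t(-5, c)) = 5*0 = 0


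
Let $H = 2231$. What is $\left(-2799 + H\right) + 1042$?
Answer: $474$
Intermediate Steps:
$\left(-2799 + H\right) + 1042 = \left(-2799 + 2231\right) + 1042 = -568 + 1042 = 474$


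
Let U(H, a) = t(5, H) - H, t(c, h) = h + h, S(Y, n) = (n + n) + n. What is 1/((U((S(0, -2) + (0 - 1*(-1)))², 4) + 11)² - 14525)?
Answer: -1/13229 ≈ -7.5591e-5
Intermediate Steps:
S(Y, n) = 3*n (S(Y, n) = 2*n + n = 3*n)
t(c, h) = 2*h
U(H, a) = H (U(H, a) = 2*H - H = H)
1/((U((S(0, -2) + (0 - 1*(-1)))², 4) + 11)² - 14525) = 1/(((3*(-2) + (0 - 1*(-1)))² + 11)² - 14525) = 1/(((-6 + (0 + 1))² + 11)² - 14525) = 1/(((-6 + 1)² + 11)² - 14525) = 1/(((-5)² + 11)² - 14525) = 1/((25 + 11)² - 14525) = 1/(36² - 14525) = 1/(1296 - 14525) = 1/(-13229) = -1/13229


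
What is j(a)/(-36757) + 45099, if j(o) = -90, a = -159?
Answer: 1657704033/36757 ≈ 45099.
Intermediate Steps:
j(a)/(-36757) + 45099 = -90/(-36757) + 45099 = -90*(-1/36757) + 45099 = 90/36757 + 45099 = 1657704033/36757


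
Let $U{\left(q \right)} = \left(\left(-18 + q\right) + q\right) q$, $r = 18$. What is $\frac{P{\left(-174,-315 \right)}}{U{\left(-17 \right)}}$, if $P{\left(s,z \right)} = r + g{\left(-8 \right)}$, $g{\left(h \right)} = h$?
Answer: $\frac{5}{442} \approx 0.011312$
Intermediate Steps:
$U{\left(q \right)} = q \left(-18 + 2 q\right)$ ($U{\left(q \right)} = \left(-18 + 2 q\right) q = q \left(-18 + 2 q\right)$)
$P{\left(s,z \right)} = 10$ ($P{\left(s,z \right)} = 18 - 8 = 10$)
$\frac{P{\left(-174,-315 \right)}}{U{\left(-17 \right)}} = \frac{10}{2 \left(-17\right) \left(-9 - 17\right)} = \frac{10}{2 \left(-17\right) \left(-26\right)} = \frac{10}{884} = 10 \cdot \frac{1}{884} = \frac{5}{442}$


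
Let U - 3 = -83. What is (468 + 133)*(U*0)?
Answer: 0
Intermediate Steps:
U = -80 (U = 3 - 83 = -80)
(468 + 133)*(U*0) = (468 + 133)*(-80*0) = 601*0 = 0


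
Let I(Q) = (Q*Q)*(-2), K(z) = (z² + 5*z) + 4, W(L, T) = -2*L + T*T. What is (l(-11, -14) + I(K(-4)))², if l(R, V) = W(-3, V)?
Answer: 40804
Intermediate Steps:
W(L, T) = T² - 2*L (W(L, T) = -2*L + T² = T² - 2*L)
l(R, V) = 6 + V² (l(R, V) = V² - 2*(-3) = V² + 6 = 6 + V²)
K(z) = 4 + z² + 5*z
I(Q) = -2*Q² (I(Q) = Q²*(-2) = -2*Q²)
(l(-11, -14) + I(K(-4)))² = ((6 + (-14)²) - 2*(4 + (-4)² + 5*(-4))²)² = ((6 + 196) - 2*(4 + 16 - 20)²)² = (202 - 2*0²)² = (202 - 2*0)² = (202 + 0)² = 202² = 40804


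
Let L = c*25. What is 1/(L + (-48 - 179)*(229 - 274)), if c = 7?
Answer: 1/10390 ≈ 9.6246e-5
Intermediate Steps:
L = 175 (L = 7*25 = 175)
1/(L + (-48 - 179)*(229 - 274)) = 1/(175 + (-48 - 179)*(229 - 274)) = 1/(175 - 227*(-45)) = 1/(175 + 10215) = 1/10390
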